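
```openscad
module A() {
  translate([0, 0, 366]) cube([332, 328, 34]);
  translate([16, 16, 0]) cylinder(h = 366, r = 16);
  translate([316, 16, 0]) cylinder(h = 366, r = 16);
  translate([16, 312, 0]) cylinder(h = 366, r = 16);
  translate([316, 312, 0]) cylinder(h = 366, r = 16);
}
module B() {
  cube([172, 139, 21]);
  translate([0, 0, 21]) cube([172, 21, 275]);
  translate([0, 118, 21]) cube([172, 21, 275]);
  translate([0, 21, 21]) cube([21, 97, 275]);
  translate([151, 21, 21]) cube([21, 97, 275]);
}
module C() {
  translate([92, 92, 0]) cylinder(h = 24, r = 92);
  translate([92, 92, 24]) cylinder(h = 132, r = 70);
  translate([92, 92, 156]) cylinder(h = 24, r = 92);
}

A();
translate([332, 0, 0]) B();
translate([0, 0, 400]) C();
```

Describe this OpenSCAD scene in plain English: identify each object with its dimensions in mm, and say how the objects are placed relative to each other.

A is a simple wooden stool: a rectangular seat 332 mm (x) by 328 mm (y), 34 mm thick, top face at z = 400 mm, on four round legs, each 32 mm in diameter. The legs rest on z = 0, each leg's axis is inset half a diameter from the nearest pair of seat edges (so the leg's bounding box is flush with the corner).

B is an open storage box with external size 172×139×296 mm and wall thickness 21 mm (the base is also 21 mm thick). The base covers the whole footprint; the four walls stand on the base, with the y-facing walls full-width and the x-facing walls fitting between their inner faces.

C is a spool: two coaxial disc flanges of radius 92 mm and thickness 24 mm, joined by a core cylinder of radius 70 mm and height 132 mm. The lower flange rests on z = 0 and the three cylinders share a vertical axis.

The open box is against the stool's +x side, with their −y faces flush. The spool is on top of the stool.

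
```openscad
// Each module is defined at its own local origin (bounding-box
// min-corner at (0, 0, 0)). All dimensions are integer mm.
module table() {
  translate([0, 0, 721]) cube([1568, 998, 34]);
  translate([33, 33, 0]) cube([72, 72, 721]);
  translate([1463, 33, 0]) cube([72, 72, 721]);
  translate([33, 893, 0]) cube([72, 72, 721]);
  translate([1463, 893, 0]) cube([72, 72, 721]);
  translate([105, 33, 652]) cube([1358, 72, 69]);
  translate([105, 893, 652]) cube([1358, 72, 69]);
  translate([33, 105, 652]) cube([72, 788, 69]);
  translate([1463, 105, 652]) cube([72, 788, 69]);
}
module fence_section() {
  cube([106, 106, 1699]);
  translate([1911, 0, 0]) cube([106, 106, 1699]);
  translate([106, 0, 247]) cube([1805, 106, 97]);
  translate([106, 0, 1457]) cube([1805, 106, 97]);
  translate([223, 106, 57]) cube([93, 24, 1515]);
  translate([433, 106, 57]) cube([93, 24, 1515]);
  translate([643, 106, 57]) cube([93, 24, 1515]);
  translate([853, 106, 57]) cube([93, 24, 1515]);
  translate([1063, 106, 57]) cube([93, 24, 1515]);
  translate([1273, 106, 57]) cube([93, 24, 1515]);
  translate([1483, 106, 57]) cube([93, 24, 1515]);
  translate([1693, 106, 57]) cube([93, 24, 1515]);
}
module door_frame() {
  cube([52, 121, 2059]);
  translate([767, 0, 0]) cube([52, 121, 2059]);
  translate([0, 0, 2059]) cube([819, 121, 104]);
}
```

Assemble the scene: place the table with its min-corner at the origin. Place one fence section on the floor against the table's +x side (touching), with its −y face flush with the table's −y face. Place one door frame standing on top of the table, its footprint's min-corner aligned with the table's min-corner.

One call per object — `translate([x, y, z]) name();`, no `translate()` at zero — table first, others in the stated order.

table();
translate([1568, 0, 0]) fence_section();
translate([0, 0, 755]) door_frame();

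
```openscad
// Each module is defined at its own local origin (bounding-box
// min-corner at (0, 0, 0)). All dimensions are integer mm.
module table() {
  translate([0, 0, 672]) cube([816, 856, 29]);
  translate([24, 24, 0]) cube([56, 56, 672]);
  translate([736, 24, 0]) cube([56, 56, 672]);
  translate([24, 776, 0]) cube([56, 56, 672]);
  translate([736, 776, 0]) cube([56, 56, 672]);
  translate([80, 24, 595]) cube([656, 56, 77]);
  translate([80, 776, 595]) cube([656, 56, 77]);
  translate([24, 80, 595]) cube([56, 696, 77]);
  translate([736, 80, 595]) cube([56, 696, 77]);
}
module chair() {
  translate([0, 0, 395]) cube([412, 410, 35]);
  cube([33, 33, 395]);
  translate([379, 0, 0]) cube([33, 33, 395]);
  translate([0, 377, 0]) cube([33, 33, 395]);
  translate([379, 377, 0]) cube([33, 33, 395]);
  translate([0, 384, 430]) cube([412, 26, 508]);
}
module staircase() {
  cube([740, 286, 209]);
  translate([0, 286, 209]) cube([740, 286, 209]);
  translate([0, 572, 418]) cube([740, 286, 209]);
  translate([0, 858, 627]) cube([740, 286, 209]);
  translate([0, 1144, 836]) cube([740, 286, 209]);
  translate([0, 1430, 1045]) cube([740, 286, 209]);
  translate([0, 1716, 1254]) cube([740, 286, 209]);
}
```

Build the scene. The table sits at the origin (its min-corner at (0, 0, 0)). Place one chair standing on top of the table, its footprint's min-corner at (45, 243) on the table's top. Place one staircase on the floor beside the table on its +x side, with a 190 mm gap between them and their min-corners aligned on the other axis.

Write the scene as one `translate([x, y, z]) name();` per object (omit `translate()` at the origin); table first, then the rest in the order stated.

table();
translate([45, 243, 701]) chair();
translate([1006, 0, 0]) staircase();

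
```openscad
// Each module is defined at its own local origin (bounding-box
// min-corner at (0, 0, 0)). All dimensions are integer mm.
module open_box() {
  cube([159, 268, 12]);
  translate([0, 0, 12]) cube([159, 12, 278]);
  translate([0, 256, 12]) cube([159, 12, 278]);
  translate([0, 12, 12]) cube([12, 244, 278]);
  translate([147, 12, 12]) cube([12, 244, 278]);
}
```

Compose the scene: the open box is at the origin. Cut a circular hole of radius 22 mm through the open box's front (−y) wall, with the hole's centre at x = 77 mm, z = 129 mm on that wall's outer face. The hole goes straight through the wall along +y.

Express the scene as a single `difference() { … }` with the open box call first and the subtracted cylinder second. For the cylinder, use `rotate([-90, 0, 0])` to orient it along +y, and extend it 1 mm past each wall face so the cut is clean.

difference() {
  open_box();
  translate([77, -1, 129]) rotate([-90, 0, 0]) cylinder(h = 14, r = 22);
}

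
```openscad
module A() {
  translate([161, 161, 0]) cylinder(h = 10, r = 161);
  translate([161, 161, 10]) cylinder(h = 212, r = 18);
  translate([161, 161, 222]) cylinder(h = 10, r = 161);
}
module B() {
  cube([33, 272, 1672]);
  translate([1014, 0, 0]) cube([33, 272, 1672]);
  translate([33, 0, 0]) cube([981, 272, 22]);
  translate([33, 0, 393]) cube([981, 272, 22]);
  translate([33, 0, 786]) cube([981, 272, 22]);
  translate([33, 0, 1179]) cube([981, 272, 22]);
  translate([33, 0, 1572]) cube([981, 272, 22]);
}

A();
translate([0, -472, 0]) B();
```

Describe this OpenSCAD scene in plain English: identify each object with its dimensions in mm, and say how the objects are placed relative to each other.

A is a spool: two coaxial disc flanges of radius 161 mm and thickness 10 mm, joined by a core cylinder of radius 18 mm and height 212 mm. The lower flange rests on z = 0 and the three cylinders share a vertical axis.

B is an open bookshelf. Two side panels, each 33 mm thick, 272 mm deep and 1672 mm tall, stand 1047 mm apart (outside-to-outside). Between them sit 5 shelves, each 22 mm thick and 272 mm deep, spanning the full gap between the sides. The bottom shelf rests on the floor (its underside at z = 0) and the clear gap between one shelf's top and the next shelf's underside is 371 mm.

The bookshelf is on the floor beside the spool on its −y side.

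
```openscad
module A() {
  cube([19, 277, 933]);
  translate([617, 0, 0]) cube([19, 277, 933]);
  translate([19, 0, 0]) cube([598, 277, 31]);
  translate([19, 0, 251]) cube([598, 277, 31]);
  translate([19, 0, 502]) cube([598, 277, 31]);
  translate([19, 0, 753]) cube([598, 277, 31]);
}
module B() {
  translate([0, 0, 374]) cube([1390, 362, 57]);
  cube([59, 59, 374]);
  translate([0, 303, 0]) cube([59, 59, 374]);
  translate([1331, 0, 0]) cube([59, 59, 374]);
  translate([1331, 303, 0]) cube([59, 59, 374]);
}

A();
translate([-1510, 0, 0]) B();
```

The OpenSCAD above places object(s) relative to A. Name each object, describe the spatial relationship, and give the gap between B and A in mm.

A is a bookshelf. B is a bench. The bench is on the floor beside the bookshelf on its −x side. The gap between the bench and the bookshelf is 120 mm.

The bench's nearest face is 120 mm from the bookshelf's −x face.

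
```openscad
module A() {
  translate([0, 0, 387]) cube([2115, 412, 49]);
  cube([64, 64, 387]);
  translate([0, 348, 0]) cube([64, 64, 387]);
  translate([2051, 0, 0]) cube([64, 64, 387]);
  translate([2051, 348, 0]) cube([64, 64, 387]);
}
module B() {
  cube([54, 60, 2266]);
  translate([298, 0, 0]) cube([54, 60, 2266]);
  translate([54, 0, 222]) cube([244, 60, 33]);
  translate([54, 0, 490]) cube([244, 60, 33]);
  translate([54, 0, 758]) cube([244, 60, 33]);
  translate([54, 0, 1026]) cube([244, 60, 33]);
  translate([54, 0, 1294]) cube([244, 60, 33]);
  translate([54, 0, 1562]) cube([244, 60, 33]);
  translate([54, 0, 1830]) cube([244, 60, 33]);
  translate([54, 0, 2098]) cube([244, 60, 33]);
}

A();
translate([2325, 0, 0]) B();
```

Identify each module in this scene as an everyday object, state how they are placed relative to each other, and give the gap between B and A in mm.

A is a bench. B is a ladder. The ladder is on the floor beside the bench on its +x side. The gap between the ladder and the bench is 210 mm.

The ladder's nearest face is 210 mm from the bench's +x face.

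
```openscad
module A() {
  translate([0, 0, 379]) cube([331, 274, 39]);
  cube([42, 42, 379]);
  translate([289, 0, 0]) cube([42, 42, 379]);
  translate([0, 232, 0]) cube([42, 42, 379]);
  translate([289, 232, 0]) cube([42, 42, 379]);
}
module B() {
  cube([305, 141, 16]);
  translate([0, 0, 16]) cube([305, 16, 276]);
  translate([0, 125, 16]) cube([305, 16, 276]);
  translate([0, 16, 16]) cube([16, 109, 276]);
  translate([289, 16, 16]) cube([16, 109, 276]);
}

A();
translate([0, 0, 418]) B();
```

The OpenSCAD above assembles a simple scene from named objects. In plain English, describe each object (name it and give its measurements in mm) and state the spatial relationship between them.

A is a four-legged stool. The seat is a 331×274×39 mm slab whose top surface is at z = 418 mm; four square legs, each 42×42 mm in cross-section, run from the floor (z = 0) to the underside of the seat, each flush with a corner of the seat.

B is an open-topped rectangular box: outside dimensions 305×141×292 mm, with a uniform wall and base thickness of 16 mm. The base is a full 305×141 slab on the floor; four walls sit on top of the base. The front and back walls (the −y and +y sides) span the full width; the two side walls fit between them.

The open box is on top of the stool.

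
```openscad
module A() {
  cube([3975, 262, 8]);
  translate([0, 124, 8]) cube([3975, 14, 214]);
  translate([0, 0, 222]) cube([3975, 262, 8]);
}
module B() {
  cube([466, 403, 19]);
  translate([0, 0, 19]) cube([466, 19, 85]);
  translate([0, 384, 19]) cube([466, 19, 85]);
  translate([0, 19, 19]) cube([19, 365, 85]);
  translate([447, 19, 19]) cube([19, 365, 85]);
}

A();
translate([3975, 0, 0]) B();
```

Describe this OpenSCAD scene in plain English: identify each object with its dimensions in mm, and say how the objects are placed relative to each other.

A is an I-beam lying along x, 3975 mm long. Overall section height 230 mm. Two flanges 262 mm wide (y) and 8 mm thick, one on the floor and one at the top; a web 14 mm thick runs between them, centred on the flange width.

B is an open storage box with external size 466×403×104 mm and wall thickness 19 mm (the base is also 19 mm thick). The base covers the whole footprint; the four walls stand on the base, with the y-facing walls full-width and the x-facing walls fitting between their inner faces.

The open box is against the I-beam's +x side, with their −y faces flush.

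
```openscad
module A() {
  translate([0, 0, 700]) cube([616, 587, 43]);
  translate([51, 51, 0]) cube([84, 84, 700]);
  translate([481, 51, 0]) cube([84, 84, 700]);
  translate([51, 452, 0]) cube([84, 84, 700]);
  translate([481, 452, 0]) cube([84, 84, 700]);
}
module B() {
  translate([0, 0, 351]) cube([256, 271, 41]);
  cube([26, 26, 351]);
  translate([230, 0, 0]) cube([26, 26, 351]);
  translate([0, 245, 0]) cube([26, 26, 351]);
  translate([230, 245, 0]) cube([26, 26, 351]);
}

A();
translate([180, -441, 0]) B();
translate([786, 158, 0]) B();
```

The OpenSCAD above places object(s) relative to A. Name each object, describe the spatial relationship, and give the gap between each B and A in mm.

A is a table. B is a stool. Two stools sit around the table at the −y, +x sides. The gap between each stool and the table is 170 mm.

Each stool's nearest face is 170 mm from the table's bounding box.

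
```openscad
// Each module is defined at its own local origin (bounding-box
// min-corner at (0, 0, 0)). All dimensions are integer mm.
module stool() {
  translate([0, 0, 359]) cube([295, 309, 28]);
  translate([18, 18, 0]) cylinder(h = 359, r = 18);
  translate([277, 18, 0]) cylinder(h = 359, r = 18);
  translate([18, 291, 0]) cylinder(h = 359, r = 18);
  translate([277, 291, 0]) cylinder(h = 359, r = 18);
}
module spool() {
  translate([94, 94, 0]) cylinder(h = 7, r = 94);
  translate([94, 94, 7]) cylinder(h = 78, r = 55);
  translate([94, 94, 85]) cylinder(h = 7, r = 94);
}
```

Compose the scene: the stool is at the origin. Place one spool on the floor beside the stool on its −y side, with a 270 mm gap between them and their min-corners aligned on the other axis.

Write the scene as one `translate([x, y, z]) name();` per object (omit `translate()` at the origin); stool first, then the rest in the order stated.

stool();
translate([0, -458, 0]) spool();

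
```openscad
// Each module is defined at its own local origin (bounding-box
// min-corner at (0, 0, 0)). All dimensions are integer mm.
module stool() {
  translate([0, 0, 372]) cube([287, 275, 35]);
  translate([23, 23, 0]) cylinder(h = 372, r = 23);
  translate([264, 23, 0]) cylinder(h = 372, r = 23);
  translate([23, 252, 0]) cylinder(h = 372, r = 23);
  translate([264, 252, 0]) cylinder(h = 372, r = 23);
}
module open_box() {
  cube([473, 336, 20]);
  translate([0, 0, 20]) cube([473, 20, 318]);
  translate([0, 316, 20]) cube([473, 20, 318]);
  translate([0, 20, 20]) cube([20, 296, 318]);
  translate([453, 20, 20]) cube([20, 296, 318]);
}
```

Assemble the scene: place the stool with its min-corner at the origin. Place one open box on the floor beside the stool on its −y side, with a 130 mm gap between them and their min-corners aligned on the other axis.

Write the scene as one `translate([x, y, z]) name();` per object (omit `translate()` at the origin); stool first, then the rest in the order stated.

stool();
translate([0, -466, 0]) open_box();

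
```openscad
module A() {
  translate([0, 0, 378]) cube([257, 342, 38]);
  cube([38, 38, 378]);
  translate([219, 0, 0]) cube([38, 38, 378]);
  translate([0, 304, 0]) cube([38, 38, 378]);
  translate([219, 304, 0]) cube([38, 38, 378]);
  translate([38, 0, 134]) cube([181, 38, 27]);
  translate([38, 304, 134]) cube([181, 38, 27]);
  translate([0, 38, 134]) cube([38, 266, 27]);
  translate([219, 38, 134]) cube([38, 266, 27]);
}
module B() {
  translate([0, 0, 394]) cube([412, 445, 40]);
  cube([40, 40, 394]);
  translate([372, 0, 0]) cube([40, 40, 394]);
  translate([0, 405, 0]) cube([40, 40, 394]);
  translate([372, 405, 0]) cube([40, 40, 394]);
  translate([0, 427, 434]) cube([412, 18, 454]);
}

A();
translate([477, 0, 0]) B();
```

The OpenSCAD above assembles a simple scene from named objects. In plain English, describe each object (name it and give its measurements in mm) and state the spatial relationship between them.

A is a four-legged stool. The seat is a 257×342×38 mm slab whose top surface is at z = 416 mm; four square legs, each 38×38 mm in cross-section, run from the floor (z = 0) to the underside of the seat, each flush with a corner of the seat. Four stretchers, 38 mm wide and 27 mm tall, connect adjacent legs with their undersides at z = 134 mm, each running between the inner faces of the legs it joins and aligned with the legs' outer faces on the other axis.

B is a chair. The seat is a 412×445×40 mm slab with its top at z = 434 mm, on four 40×40 mm corner legs (flush with the seat edges, standing on z = 0). A flat backrest 18 mm thick, 454 mm tall, spans the full seat width and rises from the seat top along its +y edge, rear face flush with the rear of the seat.

The chair is on the floor beside the stool on its +x side.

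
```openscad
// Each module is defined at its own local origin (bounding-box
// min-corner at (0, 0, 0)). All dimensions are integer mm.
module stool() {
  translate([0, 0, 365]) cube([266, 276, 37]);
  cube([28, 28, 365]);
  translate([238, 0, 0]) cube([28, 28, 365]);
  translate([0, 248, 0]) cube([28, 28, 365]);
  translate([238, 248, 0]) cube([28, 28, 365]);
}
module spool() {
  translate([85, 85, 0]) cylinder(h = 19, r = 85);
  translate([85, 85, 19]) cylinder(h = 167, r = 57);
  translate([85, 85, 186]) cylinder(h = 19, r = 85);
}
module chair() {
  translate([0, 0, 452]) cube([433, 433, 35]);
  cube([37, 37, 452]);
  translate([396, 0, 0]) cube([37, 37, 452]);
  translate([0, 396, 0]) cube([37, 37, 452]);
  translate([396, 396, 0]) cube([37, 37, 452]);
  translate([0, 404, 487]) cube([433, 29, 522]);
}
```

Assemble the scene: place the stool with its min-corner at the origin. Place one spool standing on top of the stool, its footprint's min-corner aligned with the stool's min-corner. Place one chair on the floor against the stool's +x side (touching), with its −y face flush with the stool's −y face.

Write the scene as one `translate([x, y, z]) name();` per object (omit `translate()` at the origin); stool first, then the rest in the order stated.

stool();
translate([0, 0, 402]) spool();
translate([266, 0, 0]) chair();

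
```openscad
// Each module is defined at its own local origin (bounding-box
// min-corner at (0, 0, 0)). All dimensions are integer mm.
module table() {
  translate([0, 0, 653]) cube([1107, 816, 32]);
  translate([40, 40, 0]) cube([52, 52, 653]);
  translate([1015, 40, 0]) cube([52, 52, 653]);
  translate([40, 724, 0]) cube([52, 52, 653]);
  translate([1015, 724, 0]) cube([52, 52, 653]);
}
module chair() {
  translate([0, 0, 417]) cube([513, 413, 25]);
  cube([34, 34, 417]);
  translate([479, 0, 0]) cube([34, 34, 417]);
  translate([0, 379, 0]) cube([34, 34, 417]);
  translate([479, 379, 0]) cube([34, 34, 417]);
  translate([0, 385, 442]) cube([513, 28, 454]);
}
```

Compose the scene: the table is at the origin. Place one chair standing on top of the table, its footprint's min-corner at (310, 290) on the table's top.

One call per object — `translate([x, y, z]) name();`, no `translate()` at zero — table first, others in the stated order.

table();
translate([310, 290, 685]) chair();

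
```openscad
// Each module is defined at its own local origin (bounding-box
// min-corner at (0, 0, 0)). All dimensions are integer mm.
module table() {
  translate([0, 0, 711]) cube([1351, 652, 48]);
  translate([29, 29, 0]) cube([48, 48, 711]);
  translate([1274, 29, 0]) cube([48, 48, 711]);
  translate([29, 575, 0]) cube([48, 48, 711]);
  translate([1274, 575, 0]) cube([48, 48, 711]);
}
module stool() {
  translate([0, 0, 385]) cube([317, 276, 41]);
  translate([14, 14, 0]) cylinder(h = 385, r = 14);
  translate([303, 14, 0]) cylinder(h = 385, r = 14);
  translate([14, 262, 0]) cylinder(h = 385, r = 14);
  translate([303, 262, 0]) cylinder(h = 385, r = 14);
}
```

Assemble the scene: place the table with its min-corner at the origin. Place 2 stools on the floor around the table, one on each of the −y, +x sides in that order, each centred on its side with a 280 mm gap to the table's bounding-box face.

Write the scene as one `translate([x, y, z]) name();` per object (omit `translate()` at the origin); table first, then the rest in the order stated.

table();
translate([517, -556, 0]) stool();
translate([1631, 188, 0]) stool();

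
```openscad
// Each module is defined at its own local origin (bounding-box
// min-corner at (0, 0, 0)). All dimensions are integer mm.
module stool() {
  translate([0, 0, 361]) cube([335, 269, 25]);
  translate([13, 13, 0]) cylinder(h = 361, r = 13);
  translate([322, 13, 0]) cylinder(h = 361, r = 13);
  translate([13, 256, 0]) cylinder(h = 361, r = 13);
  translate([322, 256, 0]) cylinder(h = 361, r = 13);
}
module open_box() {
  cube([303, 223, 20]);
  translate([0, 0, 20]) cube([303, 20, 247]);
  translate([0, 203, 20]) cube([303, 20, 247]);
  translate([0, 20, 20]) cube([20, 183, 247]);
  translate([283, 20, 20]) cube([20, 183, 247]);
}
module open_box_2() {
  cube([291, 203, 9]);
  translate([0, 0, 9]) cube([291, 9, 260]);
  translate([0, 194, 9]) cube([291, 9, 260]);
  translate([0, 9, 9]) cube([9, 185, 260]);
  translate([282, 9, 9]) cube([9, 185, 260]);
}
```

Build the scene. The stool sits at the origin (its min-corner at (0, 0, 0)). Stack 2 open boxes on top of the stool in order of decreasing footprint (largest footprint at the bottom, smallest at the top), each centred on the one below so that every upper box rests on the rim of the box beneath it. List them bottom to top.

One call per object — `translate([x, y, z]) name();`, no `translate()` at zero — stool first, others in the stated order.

stool();
translate([16, 23, 386]) open_box();
translate([22, 33, 653]) open_box_2();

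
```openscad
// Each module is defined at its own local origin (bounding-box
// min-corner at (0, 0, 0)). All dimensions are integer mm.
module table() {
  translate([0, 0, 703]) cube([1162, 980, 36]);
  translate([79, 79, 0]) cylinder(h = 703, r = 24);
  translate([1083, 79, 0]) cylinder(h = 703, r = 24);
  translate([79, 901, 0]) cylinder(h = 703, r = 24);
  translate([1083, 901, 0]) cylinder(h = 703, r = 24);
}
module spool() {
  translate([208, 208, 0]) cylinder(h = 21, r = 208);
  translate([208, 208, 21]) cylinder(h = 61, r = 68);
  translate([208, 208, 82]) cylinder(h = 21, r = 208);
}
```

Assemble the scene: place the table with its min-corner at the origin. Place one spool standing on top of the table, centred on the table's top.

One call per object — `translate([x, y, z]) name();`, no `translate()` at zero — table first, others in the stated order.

table();
translate([373, 282, 739]) spool();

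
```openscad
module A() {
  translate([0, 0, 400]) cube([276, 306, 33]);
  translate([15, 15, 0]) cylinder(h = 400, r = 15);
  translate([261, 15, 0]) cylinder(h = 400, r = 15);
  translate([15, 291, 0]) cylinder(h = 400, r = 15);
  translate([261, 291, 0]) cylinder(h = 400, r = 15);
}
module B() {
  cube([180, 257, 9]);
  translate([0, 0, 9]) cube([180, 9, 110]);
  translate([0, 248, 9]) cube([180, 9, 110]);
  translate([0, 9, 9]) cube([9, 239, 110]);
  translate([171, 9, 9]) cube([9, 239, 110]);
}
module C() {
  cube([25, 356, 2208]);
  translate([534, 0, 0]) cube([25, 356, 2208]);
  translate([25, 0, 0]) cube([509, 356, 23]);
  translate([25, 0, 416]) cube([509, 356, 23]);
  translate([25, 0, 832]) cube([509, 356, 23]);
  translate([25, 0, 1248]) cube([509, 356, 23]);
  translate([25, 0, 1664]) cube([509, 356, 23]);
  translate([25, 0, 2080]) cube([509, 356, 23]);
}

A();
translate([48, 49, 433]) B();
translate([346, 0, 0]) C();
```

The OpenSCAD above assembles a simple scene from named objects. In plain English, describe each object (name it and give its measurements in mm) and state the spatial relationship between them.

A is a simple wooden stool: a rectangular seat 276 mm (x) by 306 mm (y), 33 mm thick, top face at z = 433 mm, on four round legs, each 30 mm in diameter. The legs rest on z = 0, each leg's axis is inset half a diameter from the nearest pair of seat edges (so the leg's bounding box is flush with the corner).

B is an open-topped rectangular box: outside dimensions 180×257×119 mm, with a uniform wall and base thickness of 9 mm. The base is a full 180×257 slab on the floor; four walls sit on top of the base. The front and back walls (the −y and +y sides) span the full width; the two side walls fit between them.

C is an open bookshelf. Two side panels, each 25 mm thick, 356 mm deep and 2208 mm tall, stand 559 mm apart (outside-to-outside). Between them sit 6 shelves, each 23 mm thick and 356 mm deep, spanning the full gap between the sides. The bottom shelf rests on the floor (its underside at z = 0) and the clear gap between one shelf's top and the next shelf's underside is 393 mm.

The open box is on top of the stool. The bookshelf is on the floor beside the stool on its +x side.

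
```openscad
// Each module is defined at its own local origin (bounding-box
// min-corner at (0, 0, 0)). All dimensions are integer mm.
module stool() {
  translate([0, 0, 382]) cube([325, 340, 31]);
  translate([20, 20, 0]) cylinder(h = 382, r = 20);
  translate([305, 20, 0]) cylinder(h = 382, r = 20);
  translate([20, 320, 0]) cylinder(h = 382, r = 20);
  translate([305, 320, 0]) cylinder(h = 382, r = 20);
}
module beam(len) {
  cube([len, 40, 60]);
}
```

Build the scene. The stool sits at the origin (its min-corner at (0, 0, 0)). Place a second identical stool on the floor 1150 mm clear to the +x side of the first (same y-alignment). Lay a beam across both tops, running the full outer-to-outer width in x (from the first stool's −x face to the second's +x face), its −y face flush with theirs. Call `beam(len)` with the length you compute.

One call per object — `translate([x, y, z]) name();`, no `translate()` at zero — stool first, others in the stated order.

stool();
translate([1475, 0, 0]) stool();
translate([0, 0, 413]) beam(1800);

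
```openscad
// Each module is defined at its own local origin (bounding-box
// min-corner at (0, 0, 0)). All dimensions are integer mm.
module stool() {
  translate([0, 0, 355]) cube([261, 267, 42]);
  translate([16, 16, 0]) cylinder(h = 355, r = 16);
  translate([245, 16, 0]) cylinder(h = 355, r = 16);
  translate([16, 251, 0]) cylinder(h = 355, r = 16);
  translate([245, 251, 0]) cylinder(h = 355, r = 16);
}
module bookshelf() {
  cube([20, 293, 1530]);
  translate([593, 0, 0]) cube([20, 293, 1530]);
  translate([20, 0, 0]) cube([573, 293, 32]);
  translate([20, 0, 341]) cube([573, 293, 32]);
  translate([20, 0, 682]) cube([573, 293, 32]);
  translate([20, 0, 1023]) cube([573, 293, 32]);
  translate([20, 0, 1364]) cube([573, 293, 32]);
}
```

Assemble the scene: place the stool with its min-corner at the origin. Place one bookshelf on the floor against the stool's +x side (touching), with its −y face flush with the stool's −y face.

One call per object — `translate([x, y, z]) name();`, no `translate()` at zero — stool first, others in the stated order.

stool();
translate([261, 0, 0]) bookshelf();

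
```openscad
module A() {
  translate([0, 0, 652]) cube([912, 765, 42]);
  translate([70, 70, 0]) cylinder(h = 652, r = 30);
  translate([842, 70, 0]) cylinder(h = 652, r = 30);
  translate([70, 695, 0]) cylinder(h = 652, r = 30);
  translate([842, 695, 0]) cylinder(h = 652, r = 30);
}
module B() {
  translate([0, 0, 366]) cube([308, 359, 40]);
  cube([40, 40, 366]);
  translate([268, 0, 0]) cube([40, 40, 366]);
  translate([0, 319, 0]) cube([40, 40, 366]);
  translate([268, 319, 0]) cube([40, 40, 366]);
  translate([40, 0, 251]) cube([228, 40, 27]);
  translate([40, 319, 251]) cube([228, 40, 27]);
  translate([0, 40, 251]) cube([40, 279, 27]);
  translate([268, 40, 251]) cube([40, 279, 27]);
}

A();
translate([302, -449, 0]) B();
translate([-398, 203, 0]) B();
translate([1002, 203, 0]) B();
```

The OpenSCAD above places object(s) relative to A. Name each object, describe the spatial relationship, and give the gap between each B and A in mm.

A is a table. B is a stool. Three stools sit around the table at the −y, −x, +x sides. The gap between each stool and the table is 90 mm.

Each stool's nearest face is 90 mm from the table's bounding box.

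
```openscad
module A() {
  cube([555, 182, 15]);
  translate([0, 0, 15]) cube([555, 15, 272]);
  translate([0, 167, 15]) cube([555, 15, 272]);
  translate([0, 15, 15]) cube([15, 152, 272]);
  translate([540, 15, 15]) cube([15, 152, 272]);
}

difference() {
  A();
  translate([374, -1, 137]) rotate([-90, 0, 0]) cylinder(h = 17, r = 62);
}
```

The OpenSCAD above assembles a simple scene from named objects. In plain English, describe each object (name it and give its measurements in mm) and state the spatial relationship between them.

A is an open-topped rectangular box: outside dimensions 555×182×287 mm, with a uniform wall and base thickness of 15 mm. The base is a full 555×182 slab on the floor; four walls sit on top of the base. The front and back walls (the −y and +y sides) span the full width; the two side walls fit between them.

The open box has a circular hole of radius 62 mm through its front wall, centred at (x = 374, z = 137).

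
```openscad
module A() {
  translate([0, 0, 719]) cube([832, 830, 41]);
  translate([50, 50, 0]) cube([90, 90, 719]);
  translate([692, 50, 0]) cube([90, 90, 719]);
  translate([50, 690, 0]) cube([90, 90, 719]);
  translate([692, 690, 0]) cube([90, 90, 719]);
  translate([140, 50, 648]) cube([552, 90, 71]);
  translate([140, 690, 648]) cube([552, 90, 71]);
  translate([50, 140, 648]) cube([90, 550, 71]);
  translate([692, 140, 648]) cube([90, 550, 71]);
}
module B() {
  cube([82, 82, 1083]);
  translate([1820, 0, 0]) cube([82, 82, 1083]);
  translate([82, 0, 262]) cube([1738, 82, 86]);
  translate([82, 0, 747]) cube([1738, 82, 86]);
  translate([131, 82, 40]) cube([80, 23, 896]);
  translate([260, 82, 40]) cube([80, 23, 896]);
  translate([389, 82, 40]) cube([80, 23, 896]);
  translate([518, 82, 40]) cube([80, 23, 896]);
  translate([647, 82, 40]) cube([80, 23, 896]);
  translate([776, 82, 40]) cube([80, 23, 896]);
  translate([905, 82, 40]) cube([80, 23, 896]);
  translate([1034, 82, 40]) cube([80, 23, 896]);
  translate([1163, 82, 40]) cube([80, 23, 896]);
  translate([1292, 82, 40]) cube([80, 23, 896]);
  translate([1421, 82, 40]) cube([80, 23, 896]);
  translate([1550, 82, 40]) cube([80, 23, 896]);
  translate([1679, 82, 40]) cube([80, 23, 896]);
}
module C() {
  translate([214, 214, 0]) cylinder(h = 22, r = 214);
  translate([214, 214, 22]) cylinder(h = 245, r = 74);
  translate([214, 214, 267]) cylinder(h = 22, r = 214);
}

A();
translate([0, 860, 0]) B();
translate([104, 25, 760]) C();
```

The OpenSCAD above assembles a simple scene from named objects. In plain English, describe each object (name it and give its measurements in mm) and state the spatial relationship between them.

A is a table with a 832×830 mm rectangular top, 41 mm thick, top surface at z = 760 mm, supported by four 90×90 mm square legs, each inset 50 mm from the nearest pair of top edges, running from the floor. Four apron rails, 90 mm thick and 71 mm tall, run between adjacent legs with their top edges flush with the underside of the top and their outer faces flush with the legs' outer faces.

B is a fence section. Two 82×82 mm posts, 1083 mm tall, stand on the floor with a clear span of 1738 mm between their inner faces. Two horizontal rails of 82×86 mm section span the gap between the posts with their undersides at z = 262 mm and z = 747 mm, flush with the posts' −y face. 13 pickets, each 80 mm wide, 23 mm thick and 896 mm tall, are fixed to the +y face of the rails with their bottoms at z = 40 mm, evenly spaced across the span with equal gaps (rounded down to the nearest mm) at the −x end and between each pair — any rounding remainder accumulates at the +x end.

C is a spool: two coaxial disc flanges of radius 214 mm and thickness 22 mm, joined by a core cylinder of radius 74 mm and height 245 mm. The lower flange rests on z = 0 and the three cylinders share a vertical axis.

The fence section is on the floor beside the table on its +y side. The spool is on top of the table.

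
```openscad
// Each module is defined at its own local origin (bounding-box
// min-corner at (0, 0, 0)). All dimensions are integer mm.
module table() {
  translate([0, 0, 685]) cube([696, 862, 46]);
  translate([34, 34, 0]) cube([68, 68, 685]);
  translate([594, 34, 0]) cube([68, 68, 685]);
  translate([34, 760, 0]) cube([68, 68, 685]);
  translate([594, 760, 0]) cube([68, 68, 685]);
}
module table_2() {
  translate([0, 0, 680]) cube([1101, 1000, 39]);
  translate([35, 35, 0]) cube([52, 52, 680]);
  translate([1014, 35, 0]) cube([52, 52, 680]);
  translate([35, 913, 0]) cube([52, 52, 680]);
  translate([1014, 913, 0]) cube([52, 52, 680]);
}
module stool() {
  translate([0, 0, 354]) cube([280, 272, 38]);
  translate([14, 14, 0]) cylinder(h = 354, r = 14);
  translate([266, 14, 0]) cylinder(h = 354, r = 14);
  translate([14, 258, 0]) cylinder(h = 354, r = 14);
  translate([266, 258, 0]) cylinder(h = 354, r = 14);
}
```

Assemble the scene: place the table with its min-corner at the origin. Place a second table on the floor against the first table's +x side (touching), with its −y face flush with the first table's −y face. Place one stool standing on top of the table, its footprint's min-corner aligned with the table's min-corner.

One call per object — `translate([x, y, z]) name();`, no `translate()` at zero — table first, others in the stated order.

table();
translate([696, 0, 0]) table_2();
translate([0, 0, 731]) stool();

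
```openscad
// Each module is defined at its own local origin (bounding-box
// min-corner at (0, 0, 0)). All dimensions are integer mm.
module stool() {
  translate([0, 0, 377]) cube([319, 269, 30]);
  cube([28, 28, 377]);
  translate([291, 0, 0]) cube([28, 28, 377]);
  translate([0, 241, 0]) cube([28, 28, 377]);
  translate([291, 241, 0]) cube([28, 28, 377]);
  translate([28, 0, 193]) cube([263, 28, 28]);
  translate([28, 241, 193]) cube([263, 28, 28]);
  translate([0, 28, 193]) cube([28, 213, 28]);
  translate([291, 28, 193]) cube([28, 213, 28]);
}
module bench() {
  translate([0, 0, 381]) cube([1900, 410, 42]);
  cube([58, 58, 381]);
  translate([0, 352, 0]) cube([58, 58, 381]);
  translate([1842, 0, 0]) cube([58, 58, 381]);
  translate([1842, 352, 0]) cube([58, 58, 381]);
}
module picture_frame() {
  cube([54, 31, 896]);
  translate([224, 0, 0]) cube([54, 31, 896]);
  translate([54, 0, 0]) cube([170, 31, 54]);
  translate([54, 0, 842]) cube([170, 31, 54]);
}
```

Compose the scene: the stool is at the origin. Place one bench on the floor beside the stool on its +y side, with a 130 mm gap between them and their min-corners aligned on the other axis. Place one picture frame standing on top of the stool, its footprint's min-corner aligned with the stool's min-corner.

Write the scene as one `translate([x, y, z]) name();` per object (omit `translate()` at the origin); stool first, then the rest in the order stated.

stool();
translate([0, 399, 0]) bench();
translate([0, 0, 407]) picture_frame();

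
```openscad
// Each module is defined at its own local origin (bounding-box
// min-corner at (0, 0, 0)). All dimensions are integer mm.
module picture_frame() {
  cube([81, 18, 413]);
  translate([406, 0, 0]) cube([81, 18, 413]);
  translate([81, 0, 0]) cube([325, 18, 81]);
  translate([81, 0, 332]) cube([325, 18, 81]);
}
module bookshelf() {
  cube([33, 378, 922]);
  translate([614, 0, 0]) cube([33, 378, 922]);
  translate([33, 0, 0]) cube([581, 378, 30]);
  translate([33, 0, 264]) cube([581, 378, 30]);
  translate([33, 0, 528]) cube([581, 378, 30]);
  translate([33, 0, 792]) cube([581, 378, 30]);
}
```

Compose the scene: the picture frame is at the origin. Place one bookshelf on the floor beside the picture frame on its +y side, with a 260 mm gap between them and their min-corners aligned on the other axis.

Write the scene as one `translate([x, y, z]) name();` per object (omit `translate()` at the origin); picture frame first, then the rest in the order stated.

picture_frame();
translate([0, 278, 0]) bookshelf();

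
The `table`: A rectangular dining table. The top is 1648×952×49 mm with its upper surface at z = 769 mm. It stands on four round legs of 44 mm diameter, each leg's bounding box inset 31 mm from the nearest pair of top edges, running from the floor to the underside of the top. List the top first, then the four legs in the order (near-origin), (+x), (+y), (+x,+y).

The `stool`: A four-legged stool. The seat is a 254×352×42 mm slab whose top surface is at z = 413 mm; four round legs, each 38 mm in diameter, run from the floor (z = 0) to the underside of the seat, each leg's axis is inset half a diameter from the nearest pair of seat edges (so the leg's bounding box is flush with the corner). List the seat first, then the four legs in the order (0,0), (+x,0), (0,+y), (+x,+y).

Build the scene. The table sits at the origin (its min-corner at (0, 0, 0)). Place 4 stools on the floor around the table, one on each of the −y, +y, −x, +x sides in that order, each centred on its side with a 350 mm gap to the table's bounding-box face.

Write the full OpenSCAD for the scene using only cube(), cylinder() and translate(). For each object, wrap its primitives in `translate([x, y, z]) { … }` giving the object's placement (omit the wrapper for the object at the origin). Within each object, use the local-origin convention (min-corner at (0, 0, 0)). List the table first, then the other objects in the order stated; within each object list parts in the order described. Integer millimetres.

translate([0, 0, 720]) cube([1648, 952, 49]);
translate([53, 53, 0]) cylinder(h = 720, r = 22);
translate([1595, 53, 0]) cylinder(h = 720, r = 22);
translate([53, 899, 0]) cylinder(h = 720, r = 22);
translate([1595, 899, 0]) cylinder(h = 720, r = 22);
translate([697, -702, 0]) {
  translate([0, 0, 371]) cube([254, 352, 42]);
  translate([19, 19, 0]) cylinder(h = 371, r = 19);
  translate([235, 19, 0]) cylinder(h = 371, r = 19);
  translate([19, 333, 0]) cylinder(h = 371, r = 19);
  translate([235, 333, 0]) cylinder(h = 371, r = 19);
}
translate([697, 1302, 0]) {
  translate([0, 0, 371]) cube([254, 352, 42]);
  translate([19, 19, 0]) cylinder(h = 371, r = 19);
  translate([235, 19, 0]) cylinder(h = 371, r = 19);
  translate([19, 333, 0]) cylinder(h = 371, r = 19);
  translate([235, 333, 0]) cylinder(h = 371, r = 19);
}
translate([-604, 300, 0]) {
  translate([0, 0, 371]) cube([254, 352, 42]);
  translate([19, 19, 0]) cylinder(h = 371, r = 19);
  translate([235, 19, 0]) cylinder(h = 371, r = 19);
  translate([19, 333, 0]) cylinder(h = 371, r = 19);
  translate([235, 333, 0]) cylinder(h = 371, r = 19);
}
translate([1998, 300, 0]) {
  translate([0, 0, 371]) cube([254, 352, 42]);
  translate([19, 19, 0]) cylinder(h = 371, r = 19);
  translate([235, 19, 0]) cylinder(h = 371, r = 19);
  translate([19, 333, 0]) cylinder(h = 371, r = 19);
  translate([235, 333, 0]) cylinder(h = 371, r = 19);
}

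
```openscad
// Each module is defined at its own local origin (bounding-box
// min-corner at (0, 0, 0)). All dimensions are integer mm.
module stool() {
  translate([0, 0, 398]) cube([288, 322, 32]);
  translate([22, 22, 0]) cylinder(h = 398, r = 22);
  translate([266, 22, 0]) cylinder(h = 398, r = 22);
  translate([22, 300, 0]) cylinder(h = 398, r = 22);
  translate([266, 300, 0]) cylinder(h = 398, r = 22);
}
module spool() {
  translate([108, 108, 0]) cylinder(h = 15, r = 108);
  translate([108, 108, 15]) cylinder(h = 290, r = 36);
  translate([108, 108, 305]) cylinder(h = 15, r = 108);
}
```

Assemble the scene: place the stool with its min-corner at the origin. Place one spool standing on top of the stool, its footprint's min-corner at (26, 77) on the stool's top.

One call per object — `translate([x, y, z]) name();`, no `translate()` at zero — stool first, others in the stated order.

stool();
translate([26, 77, 430]) spool();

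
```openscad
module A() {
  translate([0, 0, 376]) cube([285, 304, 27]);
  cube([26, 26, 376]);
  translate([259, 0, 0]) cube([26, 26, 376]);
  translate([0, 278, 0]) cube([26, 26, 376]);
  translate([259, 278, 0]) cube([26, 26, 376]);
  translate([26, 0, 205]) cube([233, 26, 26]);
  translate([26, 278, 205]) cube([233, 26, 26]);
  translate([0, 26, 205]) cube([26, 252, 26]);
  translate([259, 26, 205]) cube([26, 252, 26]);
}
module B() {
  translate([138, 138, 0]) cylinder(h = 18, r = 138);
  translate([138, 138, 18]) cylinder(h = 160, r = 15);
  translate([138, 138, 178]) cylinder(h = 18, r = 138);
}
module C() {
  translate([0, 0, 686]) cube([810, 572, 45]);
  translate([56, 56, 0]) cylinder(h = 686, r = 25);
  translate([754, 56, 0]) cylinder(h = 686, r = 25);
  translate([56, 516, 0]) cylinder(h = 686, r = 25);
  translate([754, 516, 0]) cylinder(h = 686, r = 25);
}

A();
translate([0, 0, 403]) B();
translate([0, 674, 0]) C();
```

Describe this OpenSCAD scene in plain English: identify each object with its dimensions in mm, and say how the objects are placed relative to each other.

A is a four-legged stool. The seat is 285×304 mm, 27 mm thick, top at z = 403 mm. It stands on four square legs, each 26×26 mm in cross-section, from z = 0 to the seat underside, each flush with a corner of the seat. Four stretchers, 26 mm wide and 26 mm tall, connect adjacent legs with their undersides at z = 205 mm, each running between the inner faces of the legs it joins and aligned with the legs' outer faces on the other axis.

B is a spool: two coaxial disc flanges of radius 138 mm and thickness 18 mm, joined by a core cylinder of radius 15 mm and height 160 mm. The lower flange rests on z = 0 and the three cylinders share a vertical axis.

C is a table with a 810×572 mm rectangular top, 45 mm thick, top surface at z = 731 mm, supported by four round legs of 50 mm diameter, each leg's bounding box inset 31 mm from the nearest pair of top edges, running from the floor.

The spool is on top of the stool. The table is on the floor beside the stool on its +y side.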